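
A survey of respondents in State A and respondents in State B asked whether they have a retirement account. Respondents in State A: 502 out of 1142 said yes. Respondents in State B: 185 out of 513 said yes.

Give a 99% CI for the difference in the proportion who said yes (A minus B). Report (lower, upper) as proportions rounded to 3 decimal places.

First, p̂₁ = 502/1142 = 0.4396; p̂₂ = 185/513 = 0.3606.
The two standard errors are √(0.4396×0.5604/1142) = 0.01469 and √(0.3606×0.6394/513) = 0.02120.
Because the samples are independent, SE_diff = √(0.01469² + 0.02120²) = 0.02579.
Using z* = 2.576 for 99%, ME = 2.576 × 0.02579 = 0.06644.
p̂₁ − p̂₂ = 0.0790; interval 0.0790 ± 0.06644 gives (0.013, 0.145).

(0.013, 0.145)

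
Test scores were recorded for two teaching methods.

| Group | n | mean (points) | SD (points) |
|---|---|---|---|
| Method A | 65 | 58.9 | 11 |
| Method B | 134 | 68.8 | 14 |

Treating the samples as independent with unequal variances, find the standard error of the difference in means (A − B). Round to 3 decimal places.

1.823

SE₁ = s₁/√n₁ = 11/√65 = 1.3644; SE₂ = 14/√134 = 1.2094.
Independent samples, unequal variances: SE_diff = √(SE₁² + SE₂²) = √(1.86158736 + 1.46264836) = 1.8232.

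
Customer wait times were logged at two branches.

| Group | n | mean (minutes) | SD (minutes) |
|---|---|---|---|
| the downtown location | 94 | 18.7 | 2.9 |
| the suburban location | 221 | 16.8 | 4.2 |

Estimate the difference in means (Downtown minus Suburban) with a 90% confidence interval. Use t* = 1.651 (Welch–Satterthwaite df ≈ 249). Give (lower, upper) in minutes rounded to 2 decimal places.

Standard errors of each mean: 2.9/√94 = 0.2991 and 4.2/√221 = 0.2825.
SE(x̄₁ − x̄₂) = √(0.2991² + 0.2825²) = 0.4114 for independent samples with unequal variances.
With t* = 1.651, the margin is 1.651 × 0.4114 = 0.6792.
x̄₁ − x̄₂ = 18.7 − 16.8 = 1.9000; the interval is 1.9000 ± 0.6792 = (1.22, 2.58).

(1.22, 2.58)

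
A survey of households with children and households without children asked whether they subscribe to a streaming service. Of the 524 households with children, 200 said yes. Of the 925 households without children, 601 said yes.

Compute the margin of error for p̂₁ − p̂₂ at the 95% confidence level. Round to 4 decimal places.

First, p̂₁ = 200/524 = 0.3817; p̂₂ = 601/925 = 0.6497.
The two standard errors are √(0.3817×0.6183/524) = 0.02122 and √(0.6497×0.3503/925) = 0.01569.
Because the samples are independent, SE_diff = √(0.02122² + 0.01569²) = 0.02639.
Using z* = 1.960 for 95%, ME = 1.960 × 0.02639 = 0.05172.

0.0517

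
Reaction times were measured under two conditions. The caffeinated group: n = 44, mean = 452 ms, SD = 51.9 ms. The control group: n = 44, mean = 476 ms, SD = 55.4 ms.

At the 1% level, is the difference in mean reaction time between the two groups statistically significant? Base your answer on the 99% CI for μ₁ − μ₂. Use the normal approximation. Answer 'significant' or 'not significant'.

Standard errors of each mean: 51.9/√44 = 7.8242 and 55.4/√44 = 8.3519.
SE(x̄₁ − x̄₂) = √(7.8242² + 8.3519²) = 11.4443 for independent samples with unequal variances.
With z* = 2.576, the margin is 2.576 × 11.4443 = 29.4805.
x̄₁ − x̄₂ = 452 − 476 = -24.0000; the interval is -24.0000 ± 29.4805 = (-53.4805, 5.4805).
The interval (-53.4805, 5.4805) contains 0, so the difference is not significant.

not significant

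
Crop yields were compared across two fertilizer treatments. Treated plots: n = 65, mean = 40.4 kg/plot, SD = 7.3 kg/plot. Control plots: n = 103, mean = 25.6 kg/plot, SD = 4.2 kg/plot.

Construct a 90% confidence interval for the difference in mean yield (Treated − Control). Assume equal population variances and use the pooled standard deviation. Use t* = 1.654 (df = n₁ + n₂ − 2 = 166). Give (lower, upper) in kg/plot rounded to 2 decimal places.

s_p = √[((n₁−1)s₁² + (n₂−1)s₂²)/(n₁+n₂−2)] = √[(64·7.3² + 102·4.2²)/166] = 5.6022.
SE = 5.6022·√(1/65 + 1/103) = 0.8874.
With t* = 1.654, margin = 1.654 × 0.8874 = 1.4678.
x̄₁ − x̄₂ = 40.4 − 25.6 = 14.8000; interval 14.8000 ± 1.4678 = (13.33, 16.27).

(13.33, 16.27)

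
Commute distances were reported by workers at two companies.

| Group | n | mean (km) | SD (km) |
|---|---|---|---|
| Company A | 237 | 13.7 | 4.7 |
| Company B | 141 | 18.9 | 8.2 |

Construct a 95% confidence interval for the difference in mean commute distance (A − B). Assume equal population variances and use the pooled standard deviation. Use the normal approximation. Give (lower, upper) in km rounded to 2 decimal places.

s_p = √[((n₁−1)s₁² + (n₂−1)s₂²)/(n₁+n₂−2)] = √[(236·4.7² + 140·8.2²)/376] = 6.2371.
SE = 6.2371·√(1/237 + 1/141) = 0.6634.
With z* = 1.960, margin = 1.960 × 0.6634 = 1.3003.
x̄₁ − x̄₂ = 13.7 − 18.9 = -5.2000; interval -5.2000 ± 1.3003 = (-6.50, -3.90).

(-6.50, -3.90)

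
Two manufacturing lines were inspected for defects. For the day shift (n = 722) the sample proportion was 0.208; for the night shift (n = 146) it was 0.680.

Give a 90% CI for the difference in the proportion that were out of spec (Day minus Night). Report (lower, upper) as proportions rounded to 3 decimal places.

The two standard errors are √(0.2080×0.7920/722) = 0.01511 and √(0.6800×0.3200/146) = 0.03861.
Because the samples are independent, SE_diff = √(0.01511² + 0.03861²) = 0.04146.
Using z* = 1.645 for 90%, ME = 1.645 × 0.04146 = 0.06820.
p̂₁ − p̂₂ = -0.4720; interval -0.4720 ± 0.06820 gives (-0.540, -0.404).

(-0.540, -0.404)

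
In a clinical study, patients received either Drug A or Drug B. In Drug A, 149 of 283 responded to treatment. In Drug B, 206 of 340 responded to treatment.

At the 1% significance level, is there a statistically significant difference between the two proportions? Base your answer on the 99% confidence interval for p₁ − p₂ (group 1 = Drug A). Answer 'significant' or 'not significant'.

not significant

Sample proportions: 149/283 = 0.5265, 206/340 = 0.6059.
Each SE is √(p̂(1−p̂)/n): √(0.5265·0.4735/283) = 0.02968 and √(0.6059·0.3941/340) = 0.02650.
SE(p̂₁ − p̂₂) = √(SE₁² + SE₂²) = √(0.0008809024 + 0.00070225) = 0.03979, since the two samples are independent.
At 99% confidence z* = 2.576; margin = 2.576 × 0.03979 = 0.10250.
The difference is 0.5265 − 0.6059 = -0.0794, so the interval is -0.0794 ± 0.10250 = (-0.18190, 0.02310).
The interval (-0.18190, 0.02310) contains 0, so the difference is not significant.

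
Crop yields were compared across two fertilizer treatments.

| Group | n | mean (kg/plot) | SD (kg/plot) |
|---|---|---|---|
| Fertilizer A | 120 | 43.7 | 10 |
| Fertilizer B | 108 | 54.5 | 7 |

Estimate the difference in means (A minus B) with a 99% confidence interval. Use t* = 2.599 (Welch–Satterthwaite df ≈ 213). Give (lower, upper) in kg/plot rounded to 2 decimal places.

(-13.75, -7.85)

Standard errors of each mean: 10/√120 = 0.9129 and 7/√108 = 0.6736.
SE(x̄₁ − x̄₂) = √(0.9129² + 0.6736²) = 1.1345 for independent samples with unequal variances.
With t* = 2.599, the margin is 2.599 × 1.1345 = 2.9486.
x̄₁ − x̄₂ = 43.7 − 54.5 = -10.8000; the interval is -10.8000 ± 2.9486 = (-13.75, -7.85).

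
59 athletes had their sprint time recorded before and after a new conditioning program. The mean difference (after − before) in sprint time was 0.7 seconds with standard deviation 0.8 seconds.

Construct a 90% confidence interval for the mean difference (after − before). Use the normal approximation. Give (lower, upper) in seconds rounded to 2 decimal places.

This is a matched-pairs design, so SE = s_d/√n = 0.8/√59 = 0.1042.
Margin = 1.645 × 0.1042 = 0.1714; the interval is 0.7 ± 0.1714 = (0.53, 0.87).

(0.53, 0.87)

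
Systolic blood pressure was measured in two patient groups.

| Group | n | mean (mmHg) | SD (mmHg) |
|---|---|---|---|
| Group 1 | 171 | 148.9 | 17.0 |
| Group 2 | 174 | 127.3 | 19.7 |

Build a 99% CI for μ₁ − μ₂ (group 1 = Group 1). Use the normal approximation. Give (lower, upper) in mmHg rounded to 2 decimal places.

SE₁ = s₁/√n₁ = 17.0/√171 = 1.3000; SE₂ = 19.7/√174 = 1.4935.
Independent samples, unequal variances: SE_diff = √(SE₁² + SE₂²) = √(1.69 + 2.23054225) = 1.9800.
z* = 2.576, so margin of error = 2.576 × 1.9800 = 5.1005.
Difference in means = 148.9 − 127.3 = 21.6000.
21.6000 ± 5.1005 → (16.50, 26.70).

(16.50, 26.70)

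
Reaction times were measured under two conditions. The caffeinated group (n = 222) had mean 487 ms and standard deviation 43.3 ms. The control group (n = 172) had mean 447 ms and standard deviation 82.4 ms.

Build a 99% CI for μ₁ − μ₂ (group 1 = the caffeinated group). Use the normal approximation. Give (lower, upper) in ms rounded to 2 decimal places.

SE₁ = s₁/√n₁ = 43.3/√222 = 2.9061; SE₂ = 82.4/√172 = 6.2829.
Independent samples, unequal variances: SE_diff = √(SE₁² + SE₂²) = √(8.44541721 + 39.47483241) = 6.9224.
z* = 2.576, so margin of error = 2.576 × 6.9224 = 17.8321.
Difference in means = 487 − 447 = 40.0000.
40.0000 ± 17.8321 → (22.17, 57.83).

(22.17, 57.83)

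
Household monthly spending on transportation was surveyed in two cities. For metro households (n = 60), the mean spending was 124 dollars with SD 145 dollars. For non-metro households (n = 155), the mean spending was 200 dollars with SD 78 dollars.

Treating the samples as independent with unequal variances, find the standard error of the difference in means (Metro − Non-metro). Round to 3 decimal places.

SE₁ = s₁/√n₁ = 145/√60 = 18.7194; SE₂ = 78/√155 = 6.2651.
Independent samples, unequal variances: SE_diff = √(SE₁² + SE₂²) = √(350.41593636 + 39.25147801) = 19.7400.

19.740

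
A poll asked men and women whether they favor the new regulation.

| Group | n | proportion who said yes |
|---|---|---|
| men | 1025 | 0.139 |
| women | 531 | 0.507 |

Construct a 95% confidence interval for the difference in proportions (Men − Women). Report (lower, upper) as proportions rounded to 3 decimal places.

(-0.416, -0.320)

Each SE is √(p̂(1−p̂)/n): √(0.1390·0.8610/1025) = 0.01081 and √(0.5070·0.4930/531) = 0.02170.
SE(p̂₁ − p̂₂) = √(SE₁² + SE₂²) = √(0.0001168561 + 0.00047089) = 0.02424, since the two samples are independent.
At 95% confidence z* = 1.960; margin = 1.960 × 0.02424 = 0.04751.
The difference is 0.1390 − 0.5070 = -0.3680, so the interval is -0.3680 ± 0.04751 = (-0.416, -0.320).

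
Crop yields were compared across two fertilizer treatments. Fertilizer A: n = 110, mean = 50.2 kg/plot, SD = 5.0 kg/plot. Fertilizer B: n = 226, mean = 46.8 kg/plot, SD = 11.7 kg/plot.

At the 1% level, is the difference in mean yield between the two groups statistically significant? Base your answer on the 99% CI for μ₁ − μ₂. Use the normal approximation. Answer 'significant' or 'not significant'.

significant

Standard errors of each mean: 5.0/√110 = 0.4767 and 11.7/√226 = 0.7783.
SE(x̄₁ − x̄₂) = √(0.4767² + 0.7783²) = 0.9127 for independent samples with unequal variances.
With z* = 2.576, the margin is 2.576 × 0.9127 = 2.3511.
x̄₁ − x̄₂ = 50.2 − 46.8 = 3.4000; the interval is 3.4000 ± 2.3511 = (1.0489, 5.7511).
The interval (1.0489, 5.7511) does not contain 0, so the difference is significant.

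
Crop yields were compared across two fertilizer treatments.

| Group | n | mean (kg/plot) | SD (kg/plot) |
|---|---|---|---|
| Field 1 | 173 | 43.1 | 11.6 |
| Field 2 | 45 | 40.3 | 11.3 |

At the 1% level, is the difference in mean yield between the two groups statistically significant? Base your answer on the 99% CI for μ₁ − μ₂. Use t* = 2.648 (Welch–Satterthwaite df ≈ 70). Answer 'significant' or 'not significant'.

SE₁ = s₁/√n₁ = 11.6/√173 = 0.8819; SE₂ = 11.3/√45 = 1.6845.
Independent samples, unequal variances: SE_diff = √(SE₁² + SE₂²) = √(0.77774761 + 2.83754025) = 1.9014.
t* = 2.648, so margin of error = 2.648 × 1.9014 = 5.0349.
Difference in means = 43.1 − 40.3 = 2.8000.
2.8000 ± 5.0349 → (-2.2349, 7.8349).
The interval (-2.2349, 7.8349) contains 0, so the difference is not significant.

not significant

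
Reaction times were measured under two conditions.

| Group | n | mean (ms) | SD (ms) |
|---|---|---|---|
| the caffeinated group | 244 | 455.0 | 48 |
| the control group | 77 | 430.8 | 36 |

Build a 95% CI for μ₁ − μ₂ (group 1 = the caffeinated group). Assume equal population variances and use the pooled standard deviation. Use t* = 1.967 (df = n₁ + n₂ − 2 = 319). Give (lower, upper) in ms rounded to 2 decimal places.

(12.52, 35.88)

s_p = √[((n₁−1)s₁² + (n₂−1)s₂²)/(n₁+n₂−2)] = √[(243·48² + 76·36²)/319] = 45.4296.
SE = 45.4296·√(1/244 + 1/77) = 5.9381.
With t* = 1.967, margin = 1.967 × 5.9381 = 11.6802.
x̄₁ − x̄₂ = 455.0 − 430.8 = 24.2000; interval 24.2000 ± 11.6802 = (12.52, 35.88).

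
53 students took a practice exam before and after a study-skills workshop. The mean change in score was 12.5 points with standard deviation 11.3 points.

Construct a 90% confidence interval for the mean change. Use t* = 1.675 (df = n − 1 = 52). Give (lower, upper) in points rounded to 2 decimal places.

Paired design: SE = s_d/√n = 11.3/√53 = 1.5522.
t* = 1.675; margin of error = 1.675 × 1.5522 = 2.5999.
12.5 ± 2.5999 → (9.90, 15.10).

(9.90, 15.10)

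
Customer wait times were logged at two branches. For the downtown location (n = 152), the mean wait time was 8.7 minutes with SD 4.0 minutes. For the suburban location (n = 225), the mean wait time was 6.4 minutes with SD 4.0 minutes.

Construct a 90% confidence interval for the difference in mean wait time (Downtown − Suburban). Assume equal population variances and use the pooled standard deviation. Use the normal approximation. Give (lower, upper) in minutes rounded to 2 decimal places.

(1.61, 2.99)

s_p = √[((n₁−1)s₁² + (n₂−1)s₂²)/(n₁+n₂−2)] = √[(151·4.0² + 224·4.0²)/375] = 4.0000.
SE = 4.0000·√(1/152 + 1/225) = 0.4200.
With z* = 1.645, margin = 1.645 × 0.4200 = 0.6909.
x̄₁ − x̄₂ = 8.7 − 6.4 = 2.3000; interval 2.3000 ± 0.6909 = (1.61, 2.99).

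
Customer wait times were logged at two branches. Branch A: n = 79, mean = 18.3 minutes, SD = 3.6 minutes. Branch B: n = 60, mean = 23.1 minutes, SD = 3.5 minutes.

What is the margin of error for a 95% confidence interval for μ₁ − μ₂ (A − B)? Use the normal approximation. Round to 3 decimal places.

Standard errors of each mean: 3.6/√79 = 0.4050 and 3.5/√60 = 0.4518.
SE(x̄₁ − x̄₂) = √(0.4050² + 0.4518²) = 0.6068 for independent samples with unequal variances.
With z* = 1.960, the margin is 1.960 × 0.6068 = 1.1893.

1.189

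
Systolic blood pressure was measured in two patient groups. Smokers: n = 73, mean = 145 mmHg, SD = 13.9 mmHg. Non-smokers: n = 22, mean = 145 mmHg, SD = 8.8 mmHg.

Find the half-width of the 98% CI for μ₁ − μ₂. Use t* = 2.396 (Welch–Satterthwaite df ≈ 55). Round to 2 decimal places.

Per-group SEs: s₁/√n₁ = 13.9/√73 = 1.6269, s₂/√n₂ = 8.8/√22 = 1.8762.
Unpooled SE of the difference: √(2.64680361 + 3.52012644) = 2.4833.
Margin of error = t* · SE = 2.396 × 2.4833 = 5.9500.

5.95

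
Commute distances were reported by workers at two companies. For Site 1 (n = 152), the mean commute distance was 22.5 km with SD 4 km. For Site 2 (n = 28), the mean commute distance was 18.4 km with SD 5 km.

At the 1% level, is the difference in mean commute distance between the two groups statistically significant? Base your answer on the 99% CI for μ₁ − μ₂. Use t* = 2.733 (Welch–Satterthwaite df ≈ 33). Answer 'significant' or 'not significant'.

Standard errors of each mean: 4/√152 = 0.3244 and 5/√28 = 0.9449.
SE(x̄₁ − x̄₂) = √(0.3244² + 0.9449²) = 0.9990 for independent samples with unequal variances.
With t* = 2.733, the margin is 2.733 × 0.9990 = 2.7303.
x̄₁ − x̄₂ = 22.5 − 18.4 = 4.1000; the interval is 4.1000 ± 2.7303 = (1.3697, 6.8303).
The interval (1.3697, 6.8303) does not contain 0, so the difference is significant.

significant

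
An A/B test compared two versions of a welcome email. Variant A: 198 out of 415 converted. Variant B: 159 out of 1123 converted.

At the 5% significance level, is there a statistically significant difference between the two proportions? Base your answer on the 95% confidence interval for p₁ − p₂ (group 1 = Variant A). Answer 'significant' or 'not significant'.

significant

First, p̂₁ = 198/415 = 0.4771; p̂₂ = 159/1123 = 0.1416.
The two standard errors are √(0.4771×0.5229/415) = 0.02452 and √(0.1416×0.8584/1123) = 0.01040.
Because the samples are independent, SE_diff = √(0.02452² + 0.01040²) = 0.02663.
Using z* = 1.960 for 95%, ME = 1.960 × 0.02663 = 0.05219.
p̂₁ − p̂₂ = 0.3355; interval 0.3355 ± 0.05219 gives (0.28331, 0.38769).
The interval (0.28331, 0.38769) does not contain 0, so the difference is significant.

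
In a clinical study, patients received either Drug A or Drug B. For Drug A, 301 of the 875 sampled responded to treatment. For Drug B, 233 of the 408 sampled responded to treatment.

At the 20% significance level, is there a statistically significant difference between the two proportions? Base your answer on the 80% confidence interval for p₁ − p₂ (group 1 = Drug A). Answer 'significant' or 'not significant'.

Sample proportions: 301/875 = 0.3440, 233/408 = 0.5711.
Each SE is √(p̂(1−p̂)/n): √(0.3440·0.6560/875) = 0.01606 and √(0.5711·0.4289/408) = 0.02450.
SE(p̂₁ − p̂₂) = √(SE₁² + SE₂²) = √(0.0002579236 + 0.00060025) = 0.02929, since the two samples are independent.
At 80% confidence z* = 1.282; margin = 1.282 × 0.02929 = 0.03755.
The difference is 0.3440 − 0.5711 = -0.2271, so the interval is -0.2271 ± 0.03755 = (-0.26465, -0.18955).
The interval (-0.26465, -0.18955) does not contain 0, so the difference is significant.

significant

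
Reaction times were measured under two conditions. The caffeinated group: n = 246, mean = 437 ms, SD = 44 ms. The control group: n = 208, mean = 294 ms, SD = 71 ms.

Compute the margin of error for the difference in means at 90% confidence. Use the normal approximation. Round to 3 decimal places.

9.321

Standard errors of each mean: 44/√246 = 2.8053 and 71/√208 = 4.9230.
SE(x̄₁ − x̄₂) = √(2.8053² + 4.9230²) = 5.6662 for independent samples with unequal variances.
With z* = 1.645, the margin is 1.645 × 5.6662 = 9.3209.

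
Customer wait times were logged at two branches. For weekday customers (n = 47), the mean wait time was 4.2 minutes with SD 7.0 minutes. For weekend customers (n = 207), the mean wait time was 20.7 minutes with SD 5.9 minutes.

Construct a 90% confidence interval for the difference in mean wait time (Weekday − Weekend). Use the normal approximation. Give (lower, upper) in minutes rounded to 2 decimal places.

SE₁ = s₁/√n₁ = 7.0/√47 = 1.0211; SE₂ = 5.9/√207 = 0.4101.
Independent samples, unequal variances: SE_diff = √(SE₁² + SE₂²) = √(1.04264521 + 0.16818201) = 1.1004.
z* = 1.645, so margin of error = 1.645 × 1.1004 = 1.8102.
Difference in means = 4.2 − 20.7 = -16.5000.
-16.5000 ± 1.8102 → (-18.31, -14.69).

(-18.31, -14.69)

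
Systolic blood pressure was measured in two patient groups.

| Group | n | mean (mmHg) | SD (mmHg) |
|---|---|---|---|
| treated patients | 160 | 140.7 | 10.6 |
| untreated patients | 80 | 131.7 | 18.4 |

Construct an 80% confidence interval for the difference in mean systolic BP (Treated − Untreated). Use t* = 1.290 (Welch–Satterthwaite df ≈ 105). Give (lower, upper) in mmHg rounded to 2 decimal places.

Standard errors of each mean: 10.6/√160 = 0.8380 and 18.4/√80 = 2.0572.
SE(x̄₁ − x̄₂) = √(0.8380² + 2.0572²) = 2.2213 for independent samples with unequal variances.
With t* = 1.290, the margin is 1.290 × 2.2213 = 2.8655.
x̄₁ − x̄₂ = 140.7 − 131.7 = 9.0000; the interval is 9.0000 ± 2.8655 = (6.13, 11.87).

(6.13, 11.87)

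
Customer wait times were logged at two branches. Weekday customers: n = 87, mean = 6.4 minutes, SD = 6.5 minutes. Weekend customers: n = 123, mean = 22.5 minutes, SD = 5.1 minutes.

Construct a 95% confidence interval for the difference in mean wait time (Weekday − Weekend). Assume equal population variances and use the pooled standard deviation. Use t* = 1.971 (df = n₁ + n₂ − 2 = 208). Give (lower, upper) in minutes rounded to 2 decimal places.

s_p = √[((n₁−1)s₁² + (n₂−1)s₂²)/(n₁+n₂−2)] = √[(86·6.5² + 122·5.1²)/208] = 5.7205.
SE = 5.7205·√(1/87 + 1/123) = 0.8014.
With t* = 1.971, margin = 1.971 × 0.8014 = 1.5796.
x̄₁ − x̄₂ = 6.4 − 22.5 = -16.1000; interval -16.1000 ± 1.5796 = (-17.68, -14.52).

(-17.68, -14.52)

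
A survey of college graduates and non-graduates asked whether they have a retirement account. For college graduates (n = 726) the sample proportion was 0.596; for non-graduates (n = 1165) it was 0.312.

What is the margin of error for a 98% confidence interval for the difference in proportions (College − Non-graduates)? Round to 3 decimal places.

SE₁ = √(p̂₁(1−p̂₁)/n₁) = √(0.5960·0.4040/726) = 0.01821; SE₂ = √(0.3120·0.6880/1165) = 0.01357.
Independent samples: SE of the difference = √(SE₁² + SE₂²) = √(0.0003316041 + 0.0001841449) = 0.02271.
z* for 98% confidence is 2.326, so the margin of error is 2.326 × 0.02271 = 0.05282.

0.053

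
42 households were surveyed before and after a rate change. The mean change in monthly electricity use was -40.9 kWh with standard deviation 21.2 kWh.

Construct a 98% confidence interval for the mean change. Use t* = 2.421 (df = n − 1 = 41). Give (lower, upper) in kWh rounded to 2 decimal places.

Paired design: SE = s_d/√n = 21.2/√42 = 3.2712.
t* = 2.421; margin of error = 2.421 × 3.2712 = 7.9196.
-40.9 ± 7.9196 → (-48.82, -32.98).

(-48.82, -32.98)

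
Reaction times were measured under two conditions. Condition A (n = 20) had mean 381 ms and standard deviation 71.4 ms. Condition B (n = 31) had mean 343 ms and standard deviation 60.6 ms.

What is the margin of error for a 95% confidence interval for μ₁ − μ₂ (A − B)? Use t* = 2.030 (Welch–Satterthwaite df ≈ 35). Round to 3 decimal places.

39.225

SE₁ = s₁/√n₁ = 71.4/√20 = 15.9655; SE₂ = 60.6/√31 = 10.8841.
Independent samples, unequal variances: SE_diff = √(SE₁² + SE₂²) = √(254.89719025 + 118.46363281) = 19.3225.
t* = 2.030, so margin of error = 2.030 × 19.3225 = 39.2247.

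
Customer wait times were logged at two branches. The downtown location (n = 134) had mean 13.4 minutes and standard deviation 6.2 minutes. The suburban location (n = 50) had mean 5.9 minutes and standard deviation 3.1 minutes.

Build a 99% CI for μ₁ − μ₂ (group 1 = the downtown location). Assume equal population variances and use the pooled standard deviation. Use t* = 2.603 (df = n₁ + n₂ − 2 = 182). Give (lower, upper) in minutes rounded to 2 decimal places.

(5.11, 9.89)

Pooled variance s_p² = [133·6.2² + 49·3.1²] / (134+50−2) = 30.6781, so s_p = 5.5388.
SE_diff = s_p·√(1/n₁ + 1/n₂) = 5.5388·√(1/134 + 1/50) = 0.9179.
t* = 2.603; margin = 2.603 × 0.9179 = 2.3893.
Difference = 13.4 − 5.9 = 7.5000.
7.5000 ± 2.3893 → (5.11, 9.89).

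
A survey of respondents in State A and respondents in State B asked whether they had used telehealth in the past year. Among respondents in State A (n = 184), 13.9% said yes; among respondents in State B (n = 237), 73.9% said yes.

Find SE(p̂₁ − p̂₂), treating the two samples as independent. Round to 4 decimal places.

SE₁ = √(p̂₁(1−p̂₁)/n₁) = √(0.1390·0.8610/184) = 0.02550; SE₂ = √(0.7390·0.2610/237) = 0.02853.
Independent samples: SE of the difference = √(SE₁² + SE₂²) = √(0.00065025 + 0.0008139609) = 0.03827.

0.0383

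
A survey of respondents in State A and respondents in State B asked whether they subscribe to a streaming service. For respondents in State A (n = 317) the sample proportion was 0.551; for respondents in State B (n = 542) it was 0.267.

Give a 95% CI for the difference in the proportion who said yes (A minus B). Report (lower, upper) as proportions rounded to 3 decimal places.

(0.218, 0.350)

Each SE is √(p̂(1−p̂)/n): √(0.5510·0.4490/317) = 0.02794 and √(0.2670·0.7330/542) = 0.01900.
SE(p̂₁ − p̂₂) = √(SE₁² + SE₂²) = √(0.0007806436 + 0.000361) = 0.03379, since the two samples are independent.
At 95% confidence z* = 1.960; margin = 1.960 × 0.03379 = 0.06623.
The difference is 0.5510 − 0.2670 = 0.2840, so the interval is 0.2840 ± 0.06623 = (0.218, 0.350).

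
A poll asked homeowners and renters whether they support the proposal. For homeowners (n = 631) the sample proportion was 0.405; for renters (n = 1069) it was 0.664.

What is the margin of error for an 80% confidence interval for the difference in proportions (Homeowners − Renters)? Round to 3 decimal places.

Each SE is √(p̂(1−p̂)/n): √(0.4050·0.5950/631) = 0.01954 and √(0.6640·0.3360/1069) = 0.01445.
SE(p̂₁ − p̂₂) = √(SE₁² + SE₂²) = √(0.0003818116 + 0.0002088025) = 0.02430, since the two samples are independent.
At 80% confidence z* = 1.282; margin = 1.282 × 0.02430 = 0.03115.

0.031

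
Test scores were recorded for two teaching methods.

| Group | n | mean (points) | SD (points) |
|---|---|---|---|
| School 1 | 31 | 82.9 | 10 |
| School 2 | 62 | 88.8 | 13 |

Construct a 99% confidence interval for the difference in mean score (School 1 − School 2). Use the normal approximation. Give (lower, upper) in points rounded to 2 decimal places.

Standard errors of each mean: 10/√31 = 1.7961 and 13/√62 = 1.6510.
SE(x̄₁ − x̄₂) = √(1.7961² + 1.6510²) = 2.4396 for independent samples with unequal variances.
With z* = 2.576, the margin is 2.576 × 2.4396 = 6.2844.
x̄₁ − x̄₂ = 82.9 − 88.8 = -5.9000; the interval is -5.9000 ± 6.2844 = (-12.18, 0.38).

(-12.18, 0.38)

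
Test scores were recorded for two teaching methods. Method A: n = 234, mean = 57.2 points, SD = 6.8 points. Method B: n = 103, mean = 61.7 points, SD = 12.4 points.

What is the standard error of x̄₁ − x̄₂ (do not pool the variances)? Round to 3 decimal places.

1.300

Per-group SEs: s₁/√n₁ = 6.8/√234 = 0.4445, s₂/√n₂ = 12.4/√103 = 1.2218.
Unpooled SE of the difference: √(0.19758025 + 1.49279524) = 1.3001.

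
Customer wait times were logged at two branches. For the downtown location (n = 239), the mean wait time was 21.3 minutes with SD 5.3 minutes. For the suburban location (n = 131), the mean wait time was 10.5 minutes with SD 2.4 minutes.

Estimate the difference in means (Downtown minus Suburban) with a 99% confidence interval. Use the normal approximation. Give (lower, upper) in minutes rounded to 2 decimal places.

SE₁ = s₁/√n₁ = 5.3/√239 = 0.3428; SE₂ = 2.4/√131 = 0.2097.
Independent samples, unequal variances: SE_diff = √(SE₁² + SE₂²) = √(0.11751184 + 0.04397409) = 0.4019.
z* = 2.576, so margin of error = 2.576 × 0.4019 = 1.0353.
Difference in means = 21.3 − 10.5 = 10.8000.
10.8000 ± 1.0353 → (9.76, 11.84).

(9.76, 11.84)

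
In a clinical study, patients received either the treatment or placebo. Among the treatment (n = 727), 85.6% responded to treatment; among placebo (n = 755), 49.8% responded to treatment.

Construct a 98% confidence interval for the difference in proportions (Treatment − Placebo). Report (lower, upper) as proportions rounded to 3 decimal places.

(0.306, 0.410)

SE₁ = √(p̂₁(1−p̂₁)/n₁) = √(0.8560·0.1440/727) = 0.01302; SE₂ = √(0.4980·0.5020/755) = 0.01820.
Independent samples: SE of the difference = √(SE₁² + SE₂²) = √(0.0001695204 + 0.00033124) = 0.02238.
z* for 98% confidence is 2.326, so the margin of error is 2.326 × 0.02238 = 0.05206.
Point estimate p̂₁ − p̂₂ = 0.8560 − 0.4980 = 0.3580.
0.3580 ± 0.05206 → (0.306, 0.410).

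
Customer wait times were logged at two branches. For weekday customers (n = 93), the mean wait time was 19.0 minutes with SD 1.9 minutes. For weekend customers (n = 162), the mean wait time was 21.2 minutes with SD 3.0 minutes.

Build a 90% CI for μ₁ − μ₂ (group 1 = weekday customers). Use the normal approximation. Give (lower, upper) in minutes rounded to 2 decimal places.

(-2.71, -1.69)

Per-group SEs: s₁/√n₁ = 1.9/√93 = 0.1970, s₂/√n₂ = 3.0/√162 = 0.2357.
Unpooled SE of the difference: √(0.038809 + 0.05555449) = 0.3072.
Margin of error = z* · SE = 1.645 × 0.3072 = 0.5053.
x̄₁ − x̄₂ = 19.0 − 21.2 = -2.2000.
CI: -2.2000 ± 0.5053 = (-2.71, -1.69).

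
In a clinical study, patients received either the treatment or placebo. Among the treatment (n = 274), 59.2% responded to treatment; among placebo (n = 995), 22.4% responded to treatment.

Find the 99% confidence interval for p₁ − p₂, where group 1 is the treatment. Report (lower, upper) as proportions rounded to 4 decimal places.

The two standard errors are √(0.5920×0.4080/274) = 0.02969 and √(0.2240×0.7760/995) = 0.01322.
Because the samples are independent, SE_diff = √(0.02969² + 0.01322²) = 0.03250.
Using z* = 2.576 for 99%, ME = 2.576 × 0.03250 = 0.08372.
p̂₁ − p̂₂ = 0.3680; interval 0.3680 ± 0.08372 gives (0.2843, 0.4517).

(0.2843, 0.4517)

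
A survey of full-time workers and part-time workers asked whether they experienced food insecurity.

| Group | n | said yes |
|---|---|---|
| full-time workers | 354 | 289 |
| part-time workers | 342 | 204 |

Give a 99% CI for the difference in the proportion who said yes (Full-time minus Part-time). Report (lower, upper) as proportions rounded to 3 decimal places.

(0.133, 0.306)

First, p̂₁ = 289/354 = 0.8164; p̂₂ = 204/342 = 0.5965.
The two standard errors are √(0.8164×0.1836/354) = 0.02058 and √(0.5965×0.4035/342) = 0.02653.
Because the samples are independent, SE_diff = √(0.02058² + 0.02653²) = 0.03358.
Using z* = 2.576 for 99%, ME = 2.576 × 0.03358 = 0.08650.
p̂₁ − p̂₂ = 0.2199; interval 0.2199 ± 0.08650 gives (0.133, 0.306).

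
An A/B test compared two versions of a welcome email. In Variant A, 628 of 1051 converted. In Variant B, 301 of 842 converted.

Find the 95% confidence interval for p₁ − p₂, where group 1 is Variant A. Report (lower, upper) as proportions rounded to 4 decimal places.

Sample proportions: 628/1051 = 0.5975, 301/842 = 0.3575.
Each SE is √(p̂(1−p̂)/n): √(0.5975·0.4025/1051) = 0.01513 and √(0.3575·0.6425/842) = 0.01652.
SE(p̂₁ − p̂₂) = √(SE₁² + SE₂²) = √(0.0002289169 + 0.0002729104) = 0.02240, since the two samples are independent.
At 95% confidence z* = 1.960; margin = 1.960 × 0.02240 = 0.04390.
The difference is 0.5975 − 0.3575 = 0.2400, so the interval is 0.2400 ± 0.04390 = (0.1961, 0.2839).

(0.1961, 0.2839)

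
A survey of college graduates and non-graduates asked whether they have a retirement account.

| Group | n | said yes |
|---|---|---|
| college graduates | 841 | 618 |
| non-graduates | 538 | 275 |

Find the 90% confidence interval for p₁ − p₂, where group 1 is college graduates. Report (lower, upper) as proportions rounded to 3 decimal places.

First, p̂₁ = 618/841 = 0.7348; p̂₂ = 275/538 = 0.5112.
The two standard errors are √(0.7348×0.2652/841) = 0.01522 and √(0.5112×0.4888/538) = 0.02155.
Because the samples are independent, SE_diff = √(0.01522² + 0.02155²) = 0.02638.
Using z* = 1.645 for 90%, ME = 1.645 × 0.02638 = 0.04340.
p̂₁ − p̂₂ = 0.2236; interval 0.2236 ± 0.04340 gives (0.180, 0.267).

(0.180, 0.267)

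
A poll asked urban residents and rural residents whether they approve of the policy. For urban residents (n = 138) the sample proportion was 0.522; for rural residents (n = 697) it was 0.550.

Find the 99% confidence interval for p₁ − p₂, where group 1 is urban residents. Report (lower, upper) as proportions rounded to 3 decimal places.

(-0.148, 0.092)

Each SE is √(p̂(1−p̂)/n): √(0.5220·0.4780/138) = 0.04252 and √(0.5500·0.4500/697) = 0.01884.
SE(p̂₁ − p̂₂) = √(SE₁² + SE₂²) = √(0.0018079504 + 0.0003549456) = 0.04651, since the two samples are independent.
At 99% confidence z* = 2.576; margin = 2.576 × 0.04651 = 0.11981.
The difference is 0.5220 − 0.5500 = -0.0280, so the interval is -0.0280 ± 0.11981 = (-0.148, 0.092).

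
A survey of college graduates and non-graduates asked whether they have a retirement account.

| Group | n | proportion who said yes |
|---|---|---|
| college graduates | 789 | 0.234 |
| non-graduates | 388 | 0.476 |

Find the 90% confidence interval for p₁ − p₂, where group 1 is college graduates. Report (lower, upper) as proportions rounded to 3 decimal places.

(-0.291, -0.193)

The two standard errors are √(0.2340×0.7660/789) = 0.01507 and √(0.4760×0.5240/388) = 0.02535.
Because the samples are independent, SE_diff = √(0.01507² + 0.02535²) = 0.02949.
Using z* = 1.645 for 90%, ME = 1.645 × 0.02949 = 0.04851.
p̂₁ − p̂₂ = -0.2420; interval -0.2420 ± 0.04851 gives (-0.291, -0.193).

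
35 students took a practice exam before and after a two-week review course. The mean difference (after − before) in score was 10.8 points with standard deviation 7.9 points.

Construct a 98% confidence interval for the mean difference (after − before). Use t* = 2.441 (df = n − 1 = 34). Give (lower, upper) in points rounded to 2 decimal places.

This is a matched-pairs design, so SE = s_d/√n = 7.9/√35 = 1.3353.
Margin = 2.441 × 1.3353 = 3.2595; the interval is 10.8 ± 3.2595 = (7.54, 14.06).

(7.54, 14.06)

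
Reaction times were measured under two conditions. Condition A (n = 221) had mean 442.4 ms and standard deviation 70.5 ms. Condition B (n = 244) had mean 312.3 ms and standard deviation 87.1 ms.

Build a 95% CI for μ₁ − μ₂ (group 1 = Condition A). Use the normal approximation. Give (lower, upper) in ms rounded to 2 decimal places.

Standard errors of each mean: 70.5/√221 = 4.7423 and 87.1/√244 = 5.5760.
SE(x̄₁ − x̄₂) = √(4.7423² + 5.5760²) = 7.3199 for independent samples with unequal variances.
With z* = 1.960, the margin is 1.960 × 7.3199 = 14.3470.
x̄₁ − x̄₂ = 442.4 − 312.3 = 130.1000; the interval is 130.1000 ± 14.3470 = (115.75, 144.45).

(115.75, 144.45)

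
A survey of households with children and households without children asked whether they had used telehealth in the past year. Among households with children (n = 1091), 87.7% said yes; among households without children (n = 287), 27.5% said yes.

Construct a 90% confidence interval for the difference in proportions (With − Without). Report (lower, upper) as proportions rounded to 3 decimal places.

(0.556, 0.648)

The two standard errors are √(0.8770×0.1230/1091) = 0.00994 and √(0.2750×0.7250/287) = 0.02636.
Because the samples are independent, SE_diff = √(0.00994² + 0.02636²) = 0.02817.
Using z* = 1.645 for 90%, ME = 1.645 × 0.02817 = 0.04634.
p̂₁ − p̂₂ = 0.6020; interval 0.6020 ± 0.04634 gives (0.556, 0.648).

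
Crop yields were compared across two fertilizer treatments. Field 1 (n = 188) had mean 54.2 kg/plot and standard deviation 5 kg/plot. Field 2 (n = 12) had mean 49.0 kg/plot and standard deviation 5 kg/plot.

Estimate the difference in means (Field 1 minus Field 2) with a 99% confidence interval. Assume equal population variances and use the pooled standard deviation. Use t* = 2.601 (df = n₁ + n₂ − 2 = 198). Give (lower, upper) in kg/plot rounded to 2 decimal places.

Pooled variance s_p² = [187·5² + 11·5²] / (188+12−2) = 25.0000, so s_p = 5.0000.
SE_diff = s_p·√(1/n₁ + 1/n₂) = 5.0000·√(1/188 + 1/12) = 1.4887.
t* = 2.601; margin = 2.601 × 1.4887 = 3.8721.
Difference = 54.2 − 49.0 = 5.2000.
5.2000 ± 3.8721 → (1.33, 9.07).

(1.33, 9.07)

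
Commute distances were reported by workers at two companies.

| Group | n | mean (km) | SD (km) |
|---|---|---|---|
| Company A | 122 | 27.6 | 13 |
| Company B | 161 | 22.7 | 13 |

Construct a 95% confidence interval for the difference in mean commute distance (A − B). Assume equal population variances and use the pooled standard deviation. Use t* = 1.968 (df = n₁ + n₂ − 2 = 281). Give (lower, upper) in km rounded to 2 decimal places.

(1.83, 7.97)

Pooled variance s_p² = [121·13² + 160·13²] / (122+161−2) = 169.0000, so s_p = 13.0000.
SE_diff = s_p·√(1/n₁ + 1/n₂) = 13.0000·√(1/122 + 1/161) = 1.5604.
t* = 1.968; margin = 1.968 × 1.5604 = 3.0709.
Difference = 27.6 − 22.7 = 4.9000.
4.9000 ± 3.0709 → (1.83, 7.97).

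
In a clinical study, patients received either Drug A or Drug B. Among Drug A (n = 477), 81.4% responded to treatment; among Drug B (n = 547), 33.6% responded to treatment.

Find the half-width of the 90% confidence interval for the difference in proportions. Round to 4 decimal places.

0.0443

SE₁ = √(p̂₁(1−p̂₁)/n₁) = √(0.8140·0.1860/477) = 0.01782; SE₂ = √(0.3360·0.6640/547) = 0.02020.
Independent samples: SE of the difference = √(SE₁² + SE₂²) = √(0.0003175524 + 0.00040804) = 0.02694.
z* for 90% confidence is 1.645, so the margin of error is 1.645 × 0.02694 = 0.04432.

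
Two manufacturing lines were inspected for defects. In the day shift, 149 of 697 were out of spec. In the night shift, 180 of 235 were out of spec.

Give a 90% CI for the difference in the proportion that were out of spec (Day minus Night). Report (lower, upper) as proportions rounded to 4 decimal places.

(-0.6043, -0.5001)

First, p̂₁ = 149/697 = 0.2138; p̂₂ = 180/235 = 0.7660.
The two standard errors are √(0.2138×0.7862/697) = 0.01553 and √(0.7660×0.2340/235) = 0.02762.
Because the samples are independent, SE_diff = √(0.01553² + 0.02762²) = 0.03169.
Using z* = 1.645 for 90%, ME = 1.645 × 0.03169 = 0.05213.
p̂₁ − p̂₂ = -0.5522; interval -0.5522 ± 0.05213 gives (-0.6043, -0.5001).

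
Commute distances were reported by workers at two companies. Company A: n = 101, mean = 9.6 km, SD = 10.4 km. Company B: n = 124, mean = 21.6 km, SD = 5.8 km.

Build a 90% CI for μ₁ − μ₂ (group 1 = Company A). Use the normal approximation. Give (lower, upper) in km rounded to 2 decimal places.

(-13.91, -10.09)

Standard errors of each mean: 10.4/√101 = 1.0348 and 5.8/√124 = 0.5209.
SE(x̄₁ − x̄₂) = √(1.0348² + 0.5209²) = 1.1585 for independent samples with unequal variances.
With z* = 1.645, the margin is 1.645 × 1.1585 = 1.9057.
x̄₁ − x̄₂ = 9.6 − 21.6 = -12.0000; the interval is -12.0000 ± 1.9057 = (-13.91, -10.09).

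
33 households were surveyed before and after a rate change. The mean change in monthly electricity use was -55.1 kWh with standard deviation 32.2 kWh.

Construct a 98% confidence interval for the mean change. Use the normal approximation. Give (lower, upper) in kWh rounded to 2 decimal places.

(-68.14, -42.06)

This is a matched-pairs design, so SE = s_d/√n = 32.2/√33 = 5.6053.
Margin = 2.326 × 5.6053 = 13.0379; the interval is -55.1 ± 13.0379 = (-68.14, -42.06).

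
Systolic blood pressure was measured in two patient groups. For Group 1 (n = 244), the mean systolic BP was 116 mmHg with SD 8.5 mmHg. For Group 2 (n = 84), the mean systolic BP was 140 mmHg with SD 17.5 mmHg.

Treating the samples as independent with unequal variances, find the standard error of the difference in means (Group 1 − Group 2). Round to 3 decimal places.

SE₁ = s₁/√n₁ = 8.5/√244 = 0.5442; SE₂ = 17.5/√84 = 1.9094.
Independent samples, unequal variances: SE_diff = √(SE₁² + SE₂²) = √(0.29615364 + 3.64580836) = 1.9854.

1.985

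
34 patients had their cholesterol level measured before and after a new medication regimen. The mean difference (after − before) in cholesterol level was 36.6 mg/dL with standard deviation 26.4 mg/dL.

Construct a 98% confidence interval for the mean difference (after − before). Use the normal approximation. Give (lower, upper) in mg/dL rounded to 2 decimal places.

This is a matched-pairs design, so SE = s_d/√n = 26.4/√34 = 4.5276.
Margin = 2.326 × 4.5276 = 10.5312; the interval is 36.6 ± 10.5312 = (26.07, 47.13).

(26.07, 47.13)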